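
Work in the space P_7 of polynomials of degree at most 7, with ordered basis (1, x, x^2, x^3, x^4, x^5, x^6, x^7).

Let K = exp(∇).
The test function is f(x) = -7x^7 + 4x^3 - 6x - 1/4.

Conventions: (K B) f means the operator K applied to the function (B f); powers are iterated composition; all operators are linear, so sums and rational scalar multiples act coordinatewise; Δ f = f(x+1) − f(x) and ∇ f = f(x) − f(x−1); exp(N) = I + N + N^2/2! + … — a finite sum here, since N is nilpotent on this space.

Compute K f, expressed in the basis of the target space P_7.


order-1 term: -49x^6 + 147x^5 - 245x^4 + 245x^3 - 135x^2 + 37x - 9
order-2 term: -147x^5 + 735x^4 - 1715x^3 + 2205x^2 - 1507x + 429
order-3 term: -245x^4 + 1470x^3 - 3675x^2 + 4410x - 2103
order-4 term: -245x^3 + 1470x^2 - 3185x + 2450
order-5 term: -147x^2 + 735x - 980
order-6 term: -49x + 147
order-7 term: -7
the series for exp(∇) f terminates at order 7
exp(∇) f = -7x^7 - 49x^6 + 245x^4 - 241x^3 - 282x^2 + 435x - 293/4

g(x) = -7x^7 - 49x^6 + 245x^4 - 241x^3 - 282x^2 + 435x - 293/4


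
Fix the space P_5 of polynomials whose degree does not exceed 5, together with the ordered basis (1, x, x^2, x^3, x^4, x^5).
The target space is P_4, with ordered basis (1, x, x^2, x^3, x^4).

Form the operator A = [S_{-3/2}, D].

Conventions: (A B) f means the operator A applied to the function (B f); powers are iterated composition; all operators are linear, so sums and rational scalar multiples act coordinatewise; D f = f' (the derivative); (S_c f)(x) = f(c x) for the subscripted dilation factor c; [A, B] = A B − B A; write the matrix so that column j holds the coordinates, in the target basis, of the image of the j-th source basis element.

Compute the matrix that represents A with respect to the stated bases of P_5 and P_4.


image of 1: 0
image of x: 5/2
image of x^2: -(15/2)x
image of x^3: (135/8)x^2
image of x^4: -(135/4)x^3
image of x^5: (2025/32)x^4
each image's coordinates form column j of the matrix

the matrix is [[0, 5/2, 0, 0, 0, 0]; [0, 0, -15/2, 0, 0, 0]; [0, 0, 0, 135/8, 0, 0]; [0, 0, 0, 0, -135/4, 0]; [0, 0, 0, 0, 0, 2025/32]] (rows listed top to bottom)


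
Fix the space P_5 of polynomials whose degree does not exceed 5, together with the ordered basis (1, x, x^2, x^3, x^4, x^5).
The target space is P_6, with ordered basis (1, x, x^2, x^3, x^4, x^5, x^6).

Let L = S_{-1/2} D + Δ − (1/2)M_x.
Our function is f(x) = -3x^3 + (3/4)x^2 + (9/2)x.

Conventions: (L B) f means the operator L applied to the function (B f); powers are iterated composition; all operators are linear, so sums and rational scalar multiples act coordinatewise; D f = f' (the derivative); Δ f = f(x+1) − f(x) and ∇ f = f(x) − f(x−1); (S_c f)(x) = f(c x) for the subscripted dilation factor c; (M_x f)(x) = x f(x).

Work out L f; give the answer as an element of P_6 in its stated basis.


the result is g(x) = (3/2)x^4 - (3/8)x^3 - (27/2)x^2 - (33/4)x + 27/4

D f = -9x^2 + (3/2)x + 9/2
S_{-1/2} D f = -(9/4)x^2 - (3/4)x + 9/2
Δ f = -9x^2 - (15/2)x + 9/4
M_x f = -3x^4 + (3/4)x^3 + (9/2)x^2
(-(1/2)M_x) f = (3/2)x^4 - (3/8)x^3 - (9/4)x^2
(S_{-1/2} D + Δ − (1/2)M_x) f = (3/2)x^4 - (3/8)x^3 - (27/2)x^2 - (33/4)x + 27/4


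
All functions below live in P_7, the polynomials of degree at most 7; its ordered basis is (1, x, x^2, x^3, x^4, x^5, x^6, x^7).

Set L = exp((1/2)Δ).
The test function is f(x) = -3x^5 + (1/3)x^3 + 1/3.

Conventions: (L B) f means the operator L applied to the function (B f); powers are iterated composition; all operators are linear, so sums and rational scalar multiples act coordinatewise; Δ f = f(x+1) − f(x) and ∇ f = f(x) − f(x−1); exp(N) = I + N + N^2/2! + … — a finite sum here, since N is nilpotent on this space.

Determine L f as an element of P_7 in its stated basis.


the image equals g(x) = -3x^5 - (15/2)x^4 - (133/6)x^3 - (163/4)x^2 - (723/16)x - 2237/96

order-1 term: -(15/2)x^4 - 15x^3 - (29/2)x^2 - 7x - 4/3
order-2 term: -(15/2)x^3 - (45/2)x^2 - 26x - 11
order-3 term: -(15/4)x^2 - (45/4)x - 28/3
order-4 term: -(15/16)x - 15/8
order-5 term: -3/32
the series for exp((1/2)Δ) f terminates at order 5
exp((1/2)Δ) f = -3x^5 - (15/2)x^4 - (133/6)x^3 - (163/4)x^2 - (723/16)x - 2237/96


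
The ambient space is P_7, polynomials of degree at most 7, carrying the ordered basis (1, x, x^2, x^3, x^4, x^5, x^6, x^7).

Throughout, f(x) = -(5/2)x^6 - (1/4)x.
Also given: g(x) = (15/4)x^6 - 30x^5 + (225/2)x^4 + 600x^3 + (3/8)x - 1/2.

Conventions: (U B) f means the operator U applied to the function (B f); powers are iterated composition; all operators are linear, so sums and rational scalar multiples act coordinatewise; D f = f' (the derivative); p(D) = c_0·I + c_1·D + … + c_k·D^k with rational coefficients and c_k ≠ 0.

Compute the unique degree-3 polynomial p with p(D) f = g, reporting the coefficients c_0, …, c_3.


p(D) = -(3/2)·I + 2·D − (3/2)·D^2 − 2·D^3, i.e. c_0 = -3/2, c_1 = 2, c_2 = -3/2, c_3 = -2

D^0 f = -(5/2)x^6 - (1/4)x
D^1 f = -15x^5 - 1/4
D^2 f = -75x^4
D^3 f = -300x^3
matching coefficients of g against c_0 f + c_1 Df + … from the top degree down determines the c_i
solution: c_0 = -3/2, c_1 = 2, c_2 = -3/2, c_3 = -2


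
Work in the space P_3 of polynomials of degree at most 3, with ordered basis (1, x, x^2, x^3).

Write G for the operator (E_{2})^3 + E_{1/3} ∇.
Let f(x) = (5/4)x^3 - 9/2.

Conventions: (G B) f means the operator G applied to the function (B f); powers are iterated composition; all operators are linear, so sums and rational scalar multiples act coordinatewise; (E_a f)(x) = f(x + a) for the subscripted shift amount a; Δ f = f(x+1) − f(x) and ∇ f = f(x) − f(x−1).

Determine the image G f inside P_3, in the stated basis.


the result is g(x) = (5/4)x^3 + (105/4)x^2 + (535/4)x + 3191/12

E_{2} f = (5/4)x^3 + (15/2)x^2 + 15x + 11/2
E_{2} E_{2} f = (5/4)x^3 + 15x^2 + 60x + 151/2
E_{2} E_{2} E_{2} f = (5/4)x^3 + (45/2)x^2 + 135x + 531/2
∇ f = (15/4)x^2 - (15/4)x + 5/4
E_{1/3} ∇ f = (15/4)x^2 - (5/4)x + 5/12
((E_{2})^3 + E_{1/3} ∇) f = (5/4)x^3 + (105/4)x^2 + (535/4)x + 3191/12


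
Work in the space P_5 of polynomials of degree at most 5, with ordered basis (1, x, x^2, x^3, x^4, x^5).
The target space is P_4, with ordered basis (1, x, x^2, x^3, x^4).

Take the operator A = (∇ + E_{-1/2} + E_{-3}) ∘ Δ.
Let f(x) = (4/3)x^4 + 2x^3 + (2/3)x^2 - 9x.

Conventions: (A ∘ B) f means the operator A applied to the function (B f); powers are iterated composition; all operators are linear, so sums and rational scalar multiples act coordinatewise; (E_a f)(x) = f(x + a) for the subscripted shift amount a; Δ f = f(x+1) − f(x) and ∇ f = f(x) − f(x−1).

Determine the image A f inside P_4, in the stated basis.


Δ f = (16/3)x^3 + 14x^2 + (38/3)x - 5
∇ Δ f = 16x^2 + 12x + 4
E_{-1/2} Δ f = (16/3)x^3 + 6x^2 + (8/3)x - 17/2
E_{-3} Δ f = (16/3)x^3 - 34x^2 + (218/3)x - 61
(∇ + E_{-1/2} + E_{-3}) Δ f = (32/3)x^3 - 12x^2 + (262/3)x - 131/2

the image equals g(x) = (32/3)x^3 - 12x^2 + (262/3)x - 131/2


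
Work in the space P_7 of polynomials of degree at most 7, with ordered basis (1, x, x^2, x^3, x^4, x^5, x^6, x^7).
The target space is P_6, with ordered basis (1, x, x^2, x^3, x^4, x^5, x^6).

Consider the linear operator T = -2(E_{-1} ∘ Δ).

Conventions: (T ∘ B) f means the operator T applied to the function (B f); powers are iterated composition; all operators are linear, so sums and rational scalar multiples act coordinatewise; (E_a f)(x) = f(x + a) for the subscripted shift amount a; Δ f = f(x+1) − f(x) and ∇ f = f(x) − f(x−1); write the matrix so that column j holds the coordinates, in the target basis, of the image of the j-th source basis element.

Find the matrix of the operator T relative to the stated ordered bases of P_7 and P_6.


image of 1: 0
image of x: -2
image of x^2: -4x + 2
image of x^3: -6x^2 + 6x - 2
image of x^4: -8x^3 + 12x^2 - 8x + 2
image of x^5: -10x^4 + 20x^3 - 20x^2 + 10x - 2
image of x^6: -12x^5 + 30x^4 - 40x^3 + 30x^2 - 12x + 2
image of x^7: -14x^6 + 42x^5 - 70x^4 + 70x^3 - 42x^2 + 14x - 2
each image's coordinates form column j of the matrix

the matrix is [[0, -2, 2, -2, 2, -2, 2, -2]; [0, 0, -4, 6, -8, 10, -12, 14]; [0, 0, 0, -6, 12, -20, 30, -42]; [0, 0, 0, 0, -8, 20, -40, 70]; [0, 0, 0, 0, 0, -10, 30, -70]; [0, 0, 0, 0, 0, 0, -12, 42]; [0, 0, 0, 0, 0, 0, 0, -14]] (rows listed top to bottom)


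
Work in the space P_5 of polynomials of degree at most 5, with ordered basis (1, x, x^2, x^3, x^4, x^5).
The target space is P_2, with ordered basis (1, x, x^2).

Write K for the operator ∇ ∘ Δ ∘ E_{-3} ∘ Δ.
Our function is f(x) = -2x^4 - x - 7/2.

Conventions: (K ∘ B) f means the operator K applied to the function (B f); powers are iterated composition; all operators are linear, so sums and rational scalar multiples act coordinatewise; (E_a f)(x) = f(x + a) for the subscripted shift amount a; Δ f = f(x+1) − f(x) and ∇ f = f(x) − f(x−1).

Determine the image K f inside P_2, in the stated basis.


Δ f = -8x^3 - 12x^2 - 8x - 3
E_{-3} Δ f = -8x^3 + 60x^2 - 152x + 129
Δ E_{-3} Δ f = -24x^2 + 96x - 100
∇ (Δ ∘ E_{-3} ∘ Δ) f = -48x + 120

the result is g(x) = -48x + 120


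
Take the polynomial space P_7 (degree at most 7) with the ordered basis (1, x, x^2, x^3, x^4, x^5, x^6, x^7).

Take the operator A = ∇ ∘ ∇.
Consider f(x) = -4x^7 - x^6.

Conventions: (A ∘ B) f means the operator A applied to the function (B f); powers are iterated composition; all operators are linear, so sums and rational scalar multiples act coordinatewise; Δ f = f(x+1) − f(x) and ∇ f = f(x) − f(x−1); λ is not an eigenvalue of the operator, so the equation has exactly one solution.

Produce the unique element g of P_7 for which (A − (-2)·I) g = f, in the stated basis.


write g with unknown coordinates in the stated basis and equate coefficients in (A − (-2)·I) g = f
solving from the highest basis element down gives g = -2x^7 - (1/2)x^6 + 42x^5 - (405/2)x^4 + 40x^3 + (3795/2)x^2 - 3631x + 319/2
check: A g = -84x^5 + 405x^4 - 80x^3 - 3795x^2 + 7262x - 319
so A g − (-2)·g = -4x^7 - x^6 = f ✓

g(x) = -2x^7 - (1/2)x^6 + 42x^5 - (405/2)x^4 + 40x^3 + (3795/2)x^2 - 3631x + 319/2


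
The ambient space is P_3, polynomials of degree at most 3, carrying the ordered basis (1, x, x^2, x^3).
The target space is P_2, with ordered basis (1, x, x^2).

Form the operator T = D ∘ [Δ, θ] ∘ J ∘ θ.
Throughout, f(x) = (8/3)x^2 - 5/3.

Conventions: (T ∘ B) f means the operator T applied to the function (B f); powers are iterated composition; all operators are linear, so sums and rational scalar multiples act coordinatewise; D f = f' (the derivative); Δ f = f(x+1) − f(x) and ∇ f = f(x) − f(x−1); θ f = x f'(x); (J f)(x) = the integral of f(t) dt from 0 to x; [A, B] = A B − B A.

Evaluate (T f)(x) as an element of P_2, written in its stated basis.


g(x) = (32/3)x + 32/3

θ f = (16/3)x^2
J θ f = (16/9)x^3
θ (J ∘ θ) f = (16/3)x^3
Δ θ (J ∘ θ) f = 16x^2 + 16x + 16/3
Δ (J ∘ θ) f = (16/3)x^2 + (16/3)x + 16/9
θ Δ (J ∘ θ) f = (32/3)x^2 + (16/3)x
[Δ, θ] (J ∘ θ) f = (16/3)x^2 + (32/3)x + 16/3
D [Δ, θ] (J ∘ θ) f = (32/3)x + 32/3


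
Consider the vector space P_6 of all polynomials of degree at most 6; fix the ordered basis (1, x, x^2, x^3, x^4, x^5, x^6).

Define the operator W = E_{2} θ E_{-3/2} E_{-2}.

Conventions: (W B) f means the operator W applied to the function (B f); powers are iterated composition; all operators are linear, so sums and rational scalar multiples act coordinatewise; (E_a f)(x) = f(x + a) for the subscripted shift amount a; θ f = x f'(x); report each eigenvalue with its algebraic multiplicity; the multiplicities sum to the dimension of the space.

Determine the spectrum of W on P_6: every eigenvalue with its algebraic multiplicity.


λ = 0 (multiplicity 1), λ = 1 (multiplicity 1), λ = 2 (multiplicity 1), λ = 3 (multiplicity 1), λ = 4 (multiplicity 1), λ = 5 (multiplicity 1), λ = 6 (multiplicity 1)

image of 1: 0
image of x: x + 2
image of x^2: 2x^2 + x - 6
image of x^3: 3x^3 - 3x^2 - (45/4)x + 27/2
image of x^4: 4x^4 - 10x^3 - 9x^2 + (81/2)x - 27
image of x^5: 5x^5 - 20x^4 + (15/2)x^3 + (135/2)x^2 - (1755/16)x + 405/8
image of x^6: 6x^6 - 33x^5 + 45x^4 + (135/2)x^3 - (2025/8)x^2 + (4131/16)x - 729/8
the matrix is upper triangular; its diagonal is (0, 1, 2, 3, 4, 5, 6)
for a triangular matrix the eigenvalues are the diagonal entries, with algebraic multiplicity their repetition count


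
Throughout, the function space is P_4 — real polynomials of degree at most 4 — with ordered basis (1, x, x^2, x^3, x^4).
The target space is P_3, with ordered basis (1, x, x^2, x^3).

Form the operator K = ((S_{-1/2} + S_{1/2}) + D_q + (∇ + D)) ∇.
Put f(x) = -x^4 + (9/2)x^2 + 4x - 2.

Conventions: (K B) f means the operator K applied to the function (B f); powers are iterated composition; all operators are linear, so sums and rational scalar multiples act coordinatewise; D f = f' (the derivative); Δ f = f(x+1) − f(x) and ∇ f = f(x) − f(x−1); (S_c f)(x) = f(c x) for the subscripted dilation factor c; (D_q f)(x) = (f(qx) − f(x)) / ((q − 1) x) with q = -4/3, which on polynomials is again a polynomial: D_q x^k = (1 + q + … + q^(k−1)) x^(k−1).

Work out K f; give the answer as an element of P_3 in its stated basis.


g(x) = -(241/9)x^2 + 34x + 6

∇ f = -4x^3 + 6x^2 + 5x + 1/2
S_{-1/2} ∇ f = (1/2)x^3 + (3/2)x^2 - (5/2)x + 1/2
S_{1/2} ∇ f = -(1/2)x^3 + (3/2)x^2 + (5/2)x + 1/2
(S_{-1/2} + S_{1/2}) ∇ f = 3x^2 + 1
D_q ∇ f = -(52/9)x^2 - 2x + 5
∇ ∇ f = -12x^2 + 24x - 5
D ∇ f = -12x^2 + 12x + 5
(∇ + D) ∇ f = -24x^2 + 36x
((S_{-1/2} + S_{1/2}) + D_q + (∇ + D)) ∇ f = -(241/9)x^2 + 34x + 6


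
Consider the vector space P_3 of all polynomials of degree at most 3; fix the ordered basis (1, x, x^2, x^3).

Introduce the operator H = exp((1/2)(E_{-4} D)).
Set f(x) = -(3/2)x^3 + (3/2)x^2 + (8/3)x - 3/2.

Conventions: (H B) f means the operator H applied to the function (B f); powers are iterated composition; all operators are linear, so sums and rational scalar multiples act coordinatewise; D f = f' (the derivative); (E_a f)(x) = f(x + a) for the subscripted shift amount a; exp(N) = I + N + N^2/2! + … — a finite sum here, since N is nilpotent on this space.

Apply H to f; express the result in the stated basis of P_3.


order-1 term: -(9/4)x^2 + (39/2)x - 122/3
order-2 term: -(9/8)x + 75/8
order-3 term: -3/16
the series for exp((1/2)(E_{-4} D)) f terminates at order 3
exp((1/2)(E_{-4} D)) f = -(3/2)x^3 - (3/4)x^2 + (505/24)x - 1583/48

the image equals g(x) = -(3/2)x^3 - (3/4)x^2 + (505/24)x - 1583/48


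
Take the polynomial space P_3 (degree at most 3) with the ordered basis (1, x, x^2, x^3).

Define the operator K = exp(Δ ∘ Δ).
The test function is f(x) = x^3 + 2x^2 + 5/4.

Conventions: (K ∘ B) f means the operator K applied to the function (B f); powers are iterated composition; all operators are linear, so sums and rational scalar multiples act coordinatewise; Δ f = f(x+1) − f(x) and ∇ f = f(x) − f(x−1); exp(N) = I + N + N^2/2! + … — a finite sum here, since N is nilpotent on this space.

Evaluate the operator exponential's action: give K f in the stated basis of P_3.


order-1 term: 6x + 10
the series for exp(Δ ∘ Δ) f terminates at order 1
exp(Δ ∘ Δ) f = x^3 + 2x^2 + 6x + 45/4

g(x) = x^3 + 2x^2 + 6x + 45/4


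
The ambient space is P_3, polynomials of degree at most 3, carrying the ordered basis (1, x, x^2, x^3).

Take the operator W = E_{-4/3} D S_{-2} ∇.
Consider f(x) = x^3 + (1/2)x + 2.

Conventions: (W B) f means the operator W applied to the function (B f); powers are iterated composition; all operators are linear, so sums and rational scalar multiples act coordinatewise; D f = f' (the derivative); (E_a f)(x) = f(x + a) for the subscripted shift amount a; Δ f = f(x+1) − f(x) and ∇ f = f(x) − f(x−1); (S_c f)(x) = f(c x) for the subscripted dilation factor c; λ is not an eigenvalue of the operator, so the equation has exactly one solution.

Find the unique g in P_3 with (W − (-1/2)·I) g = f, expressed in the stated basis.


write g with unknown coordinates in the stated basis and equate coefficients in (W − (-1/2)·I) g = f
solving from the highest basis element down gives g = 2x^3 - 95x + 108
check: W g = 48x - 52
so W g − (-1/2)·g = x^3 + (1/2)x + 2 = f ✓

g(x) = 2x^3 - 95x + 108


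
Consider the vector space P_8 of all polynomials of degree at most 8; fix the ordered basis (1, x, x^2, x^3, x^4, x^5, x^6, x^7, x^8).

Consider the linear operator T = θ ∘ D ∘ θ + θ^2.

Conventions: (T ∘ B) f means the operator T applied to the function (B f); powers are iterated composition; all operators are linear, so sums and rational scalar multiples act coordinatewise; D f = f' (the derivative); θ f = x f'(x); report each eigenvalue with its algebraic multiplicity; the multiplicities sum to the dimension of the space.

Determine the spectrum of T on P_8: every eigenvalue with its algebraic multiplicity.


λ = 0 (multiplicity 1), λ = 1 (multiplicity 1), λ = 4 (multiplicity 1), λ = 9 (multiplicity 1), λ = 16 (multiplicity 1), λ = 25 (multiplicity 1), λ = 36 (multiplicity 1), λ = 49 (multiplicity 1), λ = 64 (multiplicity 1)

image of 1: 0
image of x: x
image of x^2: 4x^2 + 4x
image of x^3: 9x^3 + 18x^2
image of x^4: 16x^4 + 48x^3
image of x^5: 25x^5 + 100x^4
image of x^6: 36x^6 + 180x^5
image of x^7: 49x^7 + 294x^6
image of x^8: 64x^8 + 448x^7
the matrix is upper triangular; its diagonal is (0, 1, 4, 9, 16, 25, 36, 49, 64)
for a triangular matrix the eigenvalues are the diagonal entries, with algebraic multiplicity their repetition count


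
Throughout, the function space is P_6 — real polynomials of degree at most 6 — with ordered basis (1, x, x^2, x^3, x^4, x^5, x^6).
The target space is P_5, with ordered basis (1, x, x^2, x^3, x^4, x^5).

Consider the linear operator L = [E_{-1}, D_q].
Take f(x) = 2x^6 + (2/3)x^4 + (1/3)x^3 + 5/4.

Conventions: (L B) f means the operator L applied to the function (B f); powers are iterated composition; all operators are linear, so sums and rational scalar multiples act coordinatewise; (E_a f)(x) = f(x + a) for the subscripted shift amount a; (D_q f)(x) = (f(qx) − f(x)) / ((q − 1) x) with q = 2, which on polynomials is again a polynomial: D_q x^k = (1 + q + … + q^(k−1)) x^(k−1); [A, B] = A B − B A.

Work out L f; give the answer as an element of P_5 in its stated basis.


the result is g(x) = -258x^4 + 810x^3 - (2974/3)x^2 + (1669/3)x - 120

D_q f = 126x^5 + 10x^3 + (7/3)x^2
E_{-1} D_q f = 126x^5 - 630x^4 + 1270x^3 - (3863/3)x^2 + (1966/3)x - 401/3
E_{-1} f = 2x^6 - 12x^5 + (92/3)x^4 - (127/3)x^3 + 33x^2 - (41/3)x + 43/12
D_q E_{-1} f = 126x^5 - 372x^4 + 460x^3 - (889/3)x^2 + 99x - 41/3
[E_{-1}, D_q] f = -258x^4 + 810x^3 - (2974/3)x^2 + (1669/3)x - 120


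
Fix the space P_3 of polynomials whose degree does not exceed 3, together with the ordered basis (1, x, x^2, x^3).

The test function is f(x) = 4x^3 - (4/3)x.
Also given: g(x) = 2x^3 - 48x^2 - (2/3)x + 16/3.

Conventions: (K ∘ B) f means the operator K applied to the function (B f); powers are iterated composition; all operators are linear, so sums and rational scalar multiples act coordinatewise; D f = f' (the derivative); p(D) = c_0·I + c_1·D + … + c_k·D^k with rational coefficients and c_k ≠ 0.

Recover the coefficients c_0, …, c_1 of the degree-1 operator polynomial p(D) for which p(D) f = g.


c_0 = 1/2, c_1 = -4

D^0 f = 4x^3 - (4/3)x
D^1 f = 12x^2 - 4/3
matching coefficients of g against c_0 f + c_1 Df + … from the top degree down determines the c_i
solution: c_0 = 1/2, c_1 = -4


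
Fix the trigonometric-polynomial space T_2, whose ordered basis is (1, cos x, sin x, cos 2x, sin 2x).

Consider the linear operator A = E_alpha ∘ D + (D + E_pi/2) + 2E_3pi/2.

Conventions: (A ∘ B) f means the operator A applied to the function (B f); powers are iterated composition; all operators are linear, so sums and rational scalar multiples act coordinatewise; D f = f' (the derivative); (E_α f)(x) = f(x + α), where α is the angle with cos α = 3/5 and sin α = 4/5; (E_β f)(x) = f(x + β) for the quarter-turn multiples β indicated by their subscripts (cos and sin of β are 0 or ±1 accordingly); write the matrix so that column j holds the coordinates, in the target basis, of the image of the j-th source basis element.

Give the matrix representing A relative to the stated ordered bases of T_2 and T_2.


image of 1: 3
image of cos x: -(4/5)cos x - (3/5)sin x
image of sin x: (3/5)cos x - (4/5)sin x
image of cos 2x: -(123/25)cos 2x - (36/25)sin 2x
image of sin 2x: (36/25)cos 2x - (123/25)sin 2x
each image's coordinates form column j of the matrix

the matrix is [[3, 0, 0, 0, 0]; [0, -4/5, 3/5, 0, 0]; [0, -3/5, -4/5, 0, 0]; [0, 0, 0, -123/25, 36/25]; [0, 0, 0, -36/25, -123/25]] (rows listed top to bottom)


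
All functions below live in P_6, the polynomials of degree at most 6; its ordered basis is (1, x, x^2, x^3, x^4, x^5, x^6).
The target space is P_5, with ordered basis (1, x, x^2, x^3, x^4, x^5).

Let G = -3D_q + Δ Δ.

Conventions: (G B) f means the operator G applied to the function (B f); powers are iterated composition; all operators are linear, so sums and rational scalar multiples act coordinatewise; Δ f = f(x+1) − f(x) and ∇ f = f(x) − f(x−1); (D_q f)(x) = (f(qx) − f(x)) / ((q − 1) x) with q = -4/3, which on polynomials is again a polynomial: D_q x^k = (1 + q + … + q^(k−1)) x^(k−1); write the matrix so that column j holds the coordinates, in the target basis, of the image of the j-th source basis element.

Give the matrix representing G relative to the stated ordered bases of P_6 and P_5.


the matrix is [[0, -3, 2, 6, 14, 30, 62]; [0, 0, 1, 6, 24, 70, 180]; [0, 0, 0, -13/3, 12, 60, 210]; [0, 0, 0, 0, 25/9, 20, 120]; [0, 0, 0, 0, 0, -181/27, 30]; [0, 0, 0, 0, 0, 0, 481/81]] (rows listed top to bottom)

image of 1: 0
image of x: -3
image of x^2: x + 2
image of x^3: -(13/3)x^2 + 6x + 6
image of x^4: (25/9)x^3 + 12x^2 + 24x + 14
image of x^5: -(181/27)x^4 + 20x^3 + 60x^2 + 70x + 30
image of x^6: (481/81)x^5 + 30x^4 + 120x^3 + 210x^2 + 180x + 62
each image's coordinates form column j of the matrix


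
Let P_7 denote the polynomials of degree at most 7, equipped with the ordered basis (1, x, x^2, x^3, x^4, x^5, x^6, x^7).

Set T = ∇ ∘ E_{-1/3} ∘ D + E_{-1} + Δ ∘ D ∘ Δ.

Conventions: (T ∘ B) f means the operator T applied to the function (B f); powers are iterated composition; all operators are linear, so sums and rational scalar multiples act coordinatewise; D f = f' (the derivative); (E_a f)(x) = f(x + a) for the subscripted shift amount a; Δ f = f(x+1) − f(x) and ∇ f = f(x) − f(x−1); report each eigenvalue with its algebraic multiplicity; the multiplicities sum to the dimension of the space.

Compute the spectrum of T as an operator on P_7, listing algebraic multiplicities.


λ = 1 (multiplicity 8)

image of 1: 1
image of x: x - 1
image of x^2: x^2 - 2x + 3
image of x^3: x^3 - 3x^2 + 9x
image of x^4: x^4 - 4x^3 + 18x^2 + 103/3
image of x^5: x^5 - 5x^4 + 30x^3 + (515/3)x + 1438/27
image of x^6: x^6 - 6x^5 + 45x^4 + 515x^2 + (2876/9)x + 5569/27
image of x^7: x^7 - 7x^6 + 63x^5 + (3605/3)x^3 + (10066/9)x^2 + (38983/27)x + 31888/81
the matrix is upper triangular; its diagonal is (1, 1, 1, 1, 1, 1, 1, 1)
for a triangular matrix the eigenvalues are the diagonal entries, with algebraic multiplicity their repetition count


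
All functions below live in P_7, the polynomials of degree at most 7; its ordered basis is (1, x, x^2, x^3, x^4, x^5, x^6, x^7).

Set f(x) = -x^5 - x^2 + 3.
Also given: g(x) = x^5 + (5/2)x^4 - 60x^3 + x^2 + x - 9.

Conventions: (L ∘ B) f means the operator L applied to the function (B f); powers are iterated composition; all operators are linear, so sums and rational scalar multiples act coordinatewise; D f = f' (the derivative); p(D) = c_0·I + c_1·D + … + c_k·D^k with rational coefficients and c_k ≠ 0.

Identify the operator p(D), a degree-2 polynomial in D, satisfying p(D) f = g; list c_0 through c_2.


c_0 = -1, c_1 = -1/2, c_2 = 3

D^0 f = -x^5 - x^2 + 3
D^1 f = -5x^4 - 2x
D^2 f = -20x^3 - 2
matching coefficients of g against c_0 f + c_1 Df + … from the top degree down determines the c_i
solution: c_0 = -1, c_1 = -1/2, c_2 = 3


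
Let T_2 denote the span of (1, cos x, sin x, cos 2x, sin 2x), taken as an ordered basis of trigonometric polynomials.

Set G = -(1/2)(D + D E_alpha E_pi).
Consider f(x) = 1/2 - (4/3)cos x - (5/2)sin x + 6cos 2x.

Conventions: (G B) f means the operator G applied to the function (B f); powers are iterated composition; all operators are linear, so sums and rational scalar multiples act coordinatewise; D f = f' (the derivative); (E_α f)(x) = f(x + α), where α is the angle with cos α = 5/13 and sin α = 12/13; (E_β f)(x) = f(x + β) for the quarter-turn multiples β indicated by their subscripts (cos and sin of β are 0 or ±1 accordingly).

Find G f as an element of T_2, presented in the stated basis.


g(x) = (18/13)cos x + (29/39)sin x + (720/169)cos 2x + (300/169)sin 2x

D f = -(5/2)cos x + (4/3)sin x - 12sin 2x
E_pi f = 1/2 + (4/3)cos x + (5/2)sin x + 6cos 2x
E_alpha E_pi f = 1/2 + (110/39)cos x - (7/26)sin x - (714/169)cos 2x - (720/169)sin 2x
D E_alpha E_pi f = -(7/26)cos x - (110/39)sin x - (1440/169)cos 2x + (1428/169)sin 2x
(D + D E_alpha E_pi) f = -(36/13)cos x - (58/39)sin x - (1440/169)cos 2x - (600/169)sin 2x
(-(1/2)(D + D E_alpha E_pi)) f = (18/13)cos x + (29/39)sin x + (720/169)cos 2x + (300/169)sin 2x


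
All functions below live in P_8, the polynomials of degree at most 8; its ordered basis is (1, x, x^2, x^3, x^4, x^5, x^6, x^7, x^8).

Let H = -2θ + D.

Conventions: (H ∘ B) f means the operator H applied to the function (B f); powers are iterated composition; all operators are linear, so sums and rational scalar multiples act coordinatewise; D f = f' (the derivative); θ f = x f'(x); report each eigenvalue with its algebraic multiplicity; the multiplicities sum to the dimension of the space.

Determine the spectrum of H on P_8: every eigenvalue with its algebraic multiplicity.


image of 1: 0
image of x: -2x + 1
image of x^2: -4x^2 + 2x
image of x^3: -6x^3 + 3x^2
image of x^4: -8x^4 + 4x^3
image of x^5: -10x^5 + 5x^4
image of x^6: -12x^6 + 6x^5
image of x^7: -14x^7 + 7x^6
image of x^8: -16x^8 + 8x^7
the matrix is upper triangular; its diagonal is (0, -2, -4, -6, -8, -10, -12, -14, -16)
for a triangular matrix the eigenvalues are the diagonal entries, with algebraic multiplicity their repetition count

λ = -16 (multiplicity 1), λ = -14 (multiplicity 1), λ = -12 (multiplicity 1), λ = -10 (multiplicity 1), λ = -8 (multiplicity 1), λ = -6 (multiplicity 1), λ = -4 (multiplicity 1), λ = -2 (multiplicity 1), λ = 0 (multiplicity 1)


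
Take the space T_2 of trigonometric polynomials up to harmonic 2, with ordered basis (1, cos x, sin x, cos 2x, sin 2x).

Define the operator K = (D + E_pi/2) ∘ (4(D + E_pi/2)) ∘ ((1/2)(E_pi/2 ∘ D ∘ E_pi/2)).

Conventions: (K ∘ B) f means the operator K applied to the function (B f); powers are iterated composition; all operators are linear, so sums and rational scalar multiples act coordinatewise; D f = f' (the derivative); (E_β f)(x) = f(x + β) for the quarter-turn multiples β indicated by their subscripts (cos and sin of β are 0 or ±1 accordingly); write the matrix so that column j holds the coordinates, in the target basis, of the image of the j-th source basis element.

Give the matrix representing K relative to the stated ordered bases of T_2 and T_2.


the matrix is [[0, 0, 0, 0, 0]; [0, 0, 8, 0, 0]; [0, -8, 0, 0, 0]; [0, 0, 0, 16, -12]; [0, 0, 0, 12, 16]] (rows listed top to bottom)

image of 1: 0
image of cos x: -8sin x
image of sin x: 8cos x
image of cos 2x: 16cos 2x + 12sin 2x
image of sin 2x: -12cos 2x + 16sin 2x
each image's coordinates form column j of the matrix


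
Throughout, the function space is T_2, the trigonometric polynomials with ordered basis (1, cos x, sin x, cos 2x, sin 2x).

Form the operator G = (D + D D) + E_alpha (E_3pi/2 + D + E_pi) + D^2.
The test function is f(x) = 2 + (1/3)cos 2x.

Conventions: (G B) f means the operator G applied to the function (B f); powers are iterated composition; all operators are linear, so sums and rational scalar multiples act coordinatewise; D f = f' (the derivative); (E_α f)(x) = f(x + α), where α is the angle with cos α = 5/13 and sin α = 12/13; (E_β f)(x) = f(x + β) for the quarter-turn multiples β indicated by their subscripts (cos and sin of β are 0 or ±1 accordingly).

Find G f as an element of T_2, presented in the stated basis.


D f = -(2/3)sin 2x
D f = -(2/3)sin 2x
D D f = -(4/3)cos 2x
(D + D D) f = -(4/3)cos 2x - (2/3)sin 2x
E_3pi/2 f = 2 - (1/3)cos 2x
D f = -(2/3)sin 2x
E_pi f = 2 + (1/3)cos 2x
(E_3pi/2 + D + E_pi) f = 4 - (2/3)sin 2x
E_alpha (E_3pi/2 + D + E_pi) f = 4 - (80/169)cos 2x + (238/507)sin 2x
D f = -(2/3)sin 2x
D D f = -(4/3)cos 2x
((D + D D) + E_alpha (E_3pi/2 + D + E_pi) + D^2) f = 4 - (1592/507)cos 2x - (100/507)sin 2x

g(x) = 4 - (1592/507)cos 2x - (100/507)sin 2x


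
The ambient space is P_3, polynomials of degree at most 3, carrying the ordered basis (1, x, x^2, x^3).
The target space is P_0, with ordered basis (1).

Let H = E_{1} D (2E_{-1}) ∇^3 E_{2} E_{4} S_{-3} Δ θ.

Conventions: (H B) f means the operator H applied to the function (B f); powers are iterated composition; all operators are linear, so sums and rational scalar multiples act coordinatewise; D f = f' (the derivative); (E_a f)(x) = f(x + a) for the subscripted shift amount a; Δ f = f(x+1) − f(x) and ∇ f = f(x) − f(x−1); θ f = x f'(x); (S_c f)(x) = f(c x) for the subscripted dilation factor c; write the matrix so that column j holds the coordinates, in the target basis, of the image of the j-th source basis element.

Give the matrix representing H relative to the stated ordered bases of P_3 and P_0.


the matrix is [[0, 0, 0, 0]] (rows listed top to bottom)

image of 1: 0
image of x: 0
image of x^2: 0
image of x^3: 0
each image's coordinates form column j of the matrix


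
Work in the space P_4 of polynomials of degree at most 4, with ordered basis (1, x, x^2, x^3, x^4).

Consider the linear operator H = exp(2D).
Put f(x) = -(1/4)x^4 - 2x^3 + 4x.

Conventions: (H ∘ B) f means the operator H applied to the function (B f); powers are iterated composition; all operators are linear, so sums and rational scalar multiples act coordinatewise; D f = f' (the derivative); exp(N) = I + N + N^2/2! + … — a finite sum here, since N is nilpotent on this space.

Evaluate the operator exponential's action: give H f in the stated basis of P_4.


order-1 term: -2x^3 - 12x^2 + 8
order-2 term: -6x^2 - 24x
order-3 term: -8x - 16
order-4 term: -4
the series for exp(2D) f terminates at order 4
exp(2D) f = -(1/4)x^4 - 4x^3 - 18x^2 - 28x - 12

g(x) = -(1/4)x^4 - 4x^3 - 18x^2 - 28x - 12


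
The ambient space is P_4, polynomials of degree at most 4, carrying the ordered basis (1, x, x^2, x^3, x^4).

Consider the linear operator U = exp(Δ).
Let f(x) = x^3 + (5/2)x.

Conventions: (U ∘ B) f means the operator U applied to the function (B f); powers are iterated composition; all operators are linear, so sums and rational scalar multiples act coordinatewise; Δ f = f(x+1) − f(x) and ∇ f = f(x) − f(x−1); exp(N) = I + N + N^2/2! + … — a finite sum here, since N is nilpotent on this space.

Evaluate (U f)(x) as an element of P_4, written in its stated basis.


order-1 term: 3x^2 + 3x + 7/2
order-2 term: 3x + 3
order-3 term: 1
the series for exp(Δ) f terminates at order 3
exp(Δ) f = x^3 + 3x^2 + (17/2)x + 15/2

g(x) = x^3 + 3x^2 + (17/2)x + 15/2


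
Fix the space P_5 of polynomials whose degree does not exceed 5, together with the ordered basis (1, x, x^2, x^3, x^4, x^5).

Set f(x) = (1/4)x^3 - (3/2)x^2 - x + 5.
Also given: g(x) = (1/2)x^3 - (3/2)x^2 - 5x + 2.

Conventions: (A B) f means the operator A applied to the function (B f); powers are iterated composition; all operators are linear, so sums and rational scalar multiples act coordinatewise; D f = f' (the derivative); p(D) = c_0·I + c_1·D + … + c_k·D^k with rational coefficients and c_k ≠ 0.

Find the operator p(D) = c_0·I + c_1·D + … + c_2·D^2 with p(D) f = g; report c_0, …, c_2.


p(D) = 2·I + 2·D + 2·D^2, i.e. c_0 = 2, c_1 = 2, c_2 = 2

D^0 f = (1/4)x^3 - (3/2)x^2 - x + 5
D^1 f = (3/4)x^2 - 3x - 1
D^2 f = (3/2)x - 3
matching coefficients of g against c_0 f + c_1 Df + … from the top degree down determines the c_i
solution: c_0 = 2, c_1 = 2, c_2 = 2


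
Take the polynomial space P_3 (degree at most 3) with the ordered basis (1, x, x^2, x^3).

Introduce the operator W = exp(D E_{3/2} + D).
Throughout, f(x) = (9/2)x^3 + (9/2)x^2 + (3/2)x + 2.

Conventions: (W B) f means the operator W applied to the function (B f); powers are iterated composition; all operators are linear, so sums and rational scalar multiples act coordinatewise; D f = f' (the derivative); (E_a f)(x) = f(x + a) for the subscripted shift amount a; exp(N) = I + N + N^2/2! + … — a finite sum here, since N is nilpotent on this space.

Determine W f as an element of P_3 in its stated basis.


the image equals g(x) = (9/2)x^3 + (63/2)x^2 + 114x + 1471/8

order-1 term: 27x^2 + (117/2)x + 375/8
order-2 term: 54x + 99
order-3 term: 36
the series for exp(D E_{3/2} + D) f terminates at order 3
exp(D E_{3/2} + D) f = (9/2)x^3 + (63/2)x^2 + 114x + 1471/8


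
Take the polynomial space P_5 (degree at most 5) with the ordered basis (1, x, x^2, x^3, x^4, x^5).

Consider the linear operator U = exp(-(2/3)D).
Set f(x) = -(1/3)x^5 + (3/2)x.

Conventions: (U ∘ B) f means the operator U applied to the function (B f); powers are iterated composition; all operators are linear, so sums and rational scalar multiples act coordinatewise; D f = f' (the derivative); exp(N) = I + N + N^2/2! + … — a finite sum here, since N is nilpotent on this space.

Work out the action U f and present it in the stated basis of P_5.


the result is g(x) = -(1/3)x^5 + (10/9)x^4 - (40/27)x^3 + (80/81)x^2 + (569/486)x - 697/729

order-1 term: (10/9)x^4 - 1
order-2 term: -(40/27)x^3
order-3 term: (80/81)x^2
order-4 term: -(80/243)x
order-5 term: 32/729
the series for exp(-(2/3)D) f terminates at order 5
exp(-(2/3)D) f = -(1/3)x^5 + (10/9)x^4 - (40/27)x^3 + (80/81)x^2 + (569/486)x - 697/729


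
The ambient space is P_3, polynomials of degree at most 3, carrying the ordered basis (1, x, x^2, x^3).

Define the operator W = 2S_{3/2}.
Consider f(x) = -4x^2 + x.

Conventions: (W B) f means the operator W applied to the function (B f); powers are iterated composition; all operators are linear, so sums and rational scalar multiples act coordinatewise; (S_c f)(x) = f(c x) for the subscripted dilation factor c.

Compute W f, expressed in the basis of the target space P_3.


S_{3/2} f = -9x^2 + (3/2)x
(2S_{3/2}) f = -18x^2 + 3x

the result is g(x) = -18x^2 + 3x


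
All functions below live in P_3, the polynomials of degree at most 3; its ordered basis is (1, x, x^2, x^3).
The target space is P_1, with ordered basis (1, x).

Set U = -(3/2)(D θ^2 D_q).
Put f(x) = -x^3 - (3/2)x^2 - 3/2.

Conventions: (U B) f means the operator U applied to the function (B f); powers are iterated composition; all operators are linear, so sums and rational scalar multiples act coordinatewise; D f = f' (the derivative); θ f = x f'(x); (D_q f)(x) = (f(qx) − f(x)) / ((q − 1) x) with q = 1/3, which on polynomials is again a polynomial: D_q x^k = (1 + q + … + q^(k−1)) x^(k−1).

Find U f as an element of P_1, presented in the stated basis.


D_q f = -(13/9)x^2 - 2x
θ D_q f = -(26/9)x^2 - 2x
θ θ D_q f = -(52/9)x^2 - 2x
D θ^2 D_q f = -(104/9)x - 2
(-(3/2)(D θ^2 D_q)) f = (52/3)x + 3

the image equals g(x) = (52/3)x + 3


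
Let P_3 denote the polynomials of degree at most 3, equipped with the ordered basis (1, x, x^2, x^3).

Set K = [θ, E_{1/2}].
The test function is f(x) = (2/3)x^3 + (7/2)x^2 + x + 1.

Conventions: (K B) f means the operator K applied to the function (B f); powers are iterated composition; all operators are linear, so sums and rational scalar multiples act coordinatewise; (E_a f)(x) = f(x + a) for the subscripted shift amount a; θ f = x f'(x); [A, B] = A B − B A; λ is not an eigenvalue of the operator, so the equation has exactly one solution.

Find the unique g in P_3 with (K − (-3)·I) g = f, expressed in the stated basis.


write g with unknown coordinates in the stated basis and equate coefficients in (K − (-3)·I) g = f
solving from the highest basis element down gives g = (2/9)x^3 + (23/18)x^2 + (47/54)x + 233/324
check: K g = -(1/3)x^2 - (29/18)x - 125/108
so K g − (-3)·g = (2/3)x^3 + (7/2)x^2 + x + 1 = f ✓

the result is g(x) = (2/9)x^3 + (23/18)x^2 + (47/54)x + 233/324


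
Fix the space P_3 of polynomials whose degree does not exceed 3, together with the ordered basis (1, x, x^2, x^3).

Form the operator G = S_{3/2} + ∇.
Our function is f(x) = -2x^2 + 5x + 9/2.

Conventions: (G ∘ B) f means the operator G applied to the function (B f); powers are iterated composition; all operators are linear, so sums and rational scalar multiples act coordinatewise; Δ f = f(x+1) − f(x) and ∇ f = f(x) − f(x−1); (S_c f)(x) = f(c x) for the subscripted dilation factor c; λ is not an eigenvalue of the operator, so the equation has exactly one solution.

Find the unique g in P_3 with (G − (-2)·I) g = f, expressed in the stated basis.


write g with unknown coordinates in the stated basis and equate coefficients in (G − (-2)·I) g = f
solving from the highest basis element down gives g = -(8/17)x^2 + (202/119)x + 185/238
check: G g = -(18/17)x^2 + (191/119)x + 701/238
so G g − (-2)·g = -2x^2 + 5x + 9/2 = f ✓

the image equals g(x) = -(8/17)x^2 + (202/119)x + 185/238


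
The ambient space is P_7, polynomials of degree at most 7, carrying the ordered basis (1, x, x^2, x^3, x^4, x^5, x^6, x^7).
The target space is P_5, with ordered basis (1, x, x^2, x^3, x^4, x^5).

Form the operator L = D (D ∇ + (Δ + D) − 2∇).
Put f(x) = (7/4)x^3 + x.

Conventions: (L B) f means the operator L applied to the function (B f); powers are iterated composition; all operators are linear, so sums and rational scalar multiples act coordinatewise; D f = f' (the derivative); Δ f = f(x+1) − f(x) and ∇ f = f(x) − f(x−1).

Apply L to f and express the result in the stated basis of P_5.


∇ f = (21/4)x^2 - (21/4)x + 11/4
D ∇ f = (21/2)x - 21/4
Δ f = (21/4)x^2 + (21/4)x + 11/4
D f = (21/4)x^2 + 1
(Δ + D) f = (21/2)x^2 + (21/4)x + 15/4
∇ f = (21/4)x^2 - (21/4)x + 11/4
(-2∇) f = -(21/2)x^2 + (21/2)x - 11/2
(D ∇ + (Δ + D) − 2∇) f = (105/4)x - 7
D (D ∇ + (Δ + D) − 2∇) f = 105/4

the result is g(x) = 105/4


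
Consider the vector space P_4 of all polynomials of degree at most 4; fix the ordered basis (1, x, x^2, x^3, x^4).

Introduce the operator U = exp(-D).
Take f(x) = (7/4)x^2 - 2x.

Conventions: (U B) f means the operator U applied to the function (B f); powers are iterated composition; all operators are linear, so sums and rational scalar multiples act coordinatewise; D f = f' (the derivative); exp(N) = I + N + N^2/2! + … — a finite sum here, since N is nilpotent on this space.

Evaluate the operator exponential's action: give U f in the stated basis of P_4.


order-1 term: -(7/2)x + 2
order-2 term: 7/4
the series for exp(-D) f terminates at order 2
exp(-D) f = (7/4)x^2 - (11/2)x + 15/4

the image equals g(x) = (7/4)x^2 - (11/2)x + 15/4


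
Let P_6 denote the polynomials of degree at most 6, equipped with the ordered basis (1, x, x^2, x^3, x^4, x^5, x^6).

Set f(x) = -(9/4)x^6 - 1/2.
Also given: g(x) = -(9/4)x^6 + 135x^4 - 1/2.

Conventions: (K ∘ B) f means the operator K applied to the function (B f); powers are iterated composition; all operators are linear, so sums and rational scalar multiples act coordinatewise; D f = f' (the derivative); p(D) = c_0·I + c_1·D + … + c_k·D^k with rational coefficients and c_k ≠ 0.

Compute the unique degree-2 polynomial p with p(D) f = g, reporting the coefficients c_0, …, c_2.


D^0 f = -(9/4)x^6 - 1/2
D^1 f = -(27/2)x^5
D^2 f = -(135/2)x^4
matching coefficients of g against c_0 f + c_1 Df + … from the top degree down determines the c_i
solution: c_0 = 1, c_1 = 0, c_2 = -2

p(D) = I − 2·D^2, i.e. c_0 = 1, c_1 = 0, c_2 = -2
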